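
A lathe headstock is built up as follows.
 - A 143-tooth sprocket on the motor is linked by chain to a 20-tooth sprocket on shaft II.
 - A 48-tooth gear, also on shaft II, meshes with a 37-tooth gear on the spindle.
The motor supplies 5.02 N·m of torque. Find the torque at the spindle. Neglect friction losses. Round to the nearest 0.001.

After the chain (20/143): 5.02 × 0.13986 = 0.7021 N·m
After the gear mesh (37/48): 0.7021 × 0.77083 = 0.5412 N·m

0.541 N·m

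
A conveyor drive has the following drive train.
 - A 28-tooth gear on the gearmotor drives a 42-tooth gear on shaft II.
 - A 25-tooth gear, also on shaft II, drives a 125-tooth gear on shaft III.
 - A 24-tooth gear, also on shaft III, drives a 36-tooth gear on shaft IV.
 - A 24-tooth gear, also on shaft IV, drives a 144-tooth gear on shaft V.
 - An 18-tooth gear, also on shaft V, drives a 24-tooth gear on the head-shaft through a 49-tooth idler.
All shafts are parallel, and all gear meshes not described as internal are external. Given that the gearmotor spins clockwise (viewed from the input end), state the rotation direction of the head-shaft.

the gearmotor → shaft II: external mesh, 1 reversal → CCW.
shaft II → shaft III: external mesh, 1 reversal → CW.
shaft III → shaft IV: external mesh, 1 reversal → CCW.
shaft IV → shaft V: external mesh, 1 reversal → CW.
shaft V → the head-shaft: driver → idler → driven is 2 external meshes, 2 reversals → CW.
6 reversals in total — an even number — so the head-shaft turns the same way as the gearmotor.

clockwise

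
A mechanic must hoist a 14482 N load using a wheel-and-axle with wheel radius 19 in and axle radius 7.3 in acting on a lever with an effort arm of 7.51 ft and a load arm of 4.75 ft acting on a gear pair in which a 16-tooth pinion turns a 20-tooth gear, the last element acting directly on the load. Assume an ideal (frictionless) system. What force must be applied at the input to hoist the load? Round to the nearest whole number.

2815 N

Wheel-and-axle MA = R/r = 19/7.3 = 2.6027.
Lever MA = effort arm / load arm = 7.51/4.75 = 1.5811.
Gear pair MA = 20/16 = 1.25.
Combined ideal MA = 2.6027 × 1.5811 × 1.25 = 5.1438.
Effort = load / MA = 14482 / 5.1438 = 2815.4 N.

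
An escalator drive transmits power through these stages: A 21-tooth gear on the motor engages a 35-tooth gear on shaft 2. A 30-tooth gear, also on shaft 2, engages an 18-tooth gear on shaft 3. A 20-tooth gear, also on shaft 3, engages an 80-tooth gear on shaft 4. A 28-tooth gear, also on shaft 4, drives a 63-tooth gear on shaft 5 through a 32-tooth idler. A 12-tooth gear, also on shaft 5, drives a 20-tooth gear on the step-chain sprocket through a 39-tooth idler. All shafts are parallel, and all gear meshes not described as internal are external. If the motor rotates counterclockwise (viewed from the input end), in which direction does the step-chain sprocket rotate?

the motor → shaft 2: external mesh, 1 reversal → CW.
shaft 2 → shaft 3: external mesh, 1 reversal → CCW.
shaft 3 → shaft 4: external mesh, 1 reversal → CW.
shaft 4 → shaft 5: driver → idler → driven is 2 external meshes, 2 reversals → CW.
shaft 5 → the step-chain sprocket: driver → idler → driven is 2 external meshes, 2 reversals → CW.
7 reversals in total — an odd number — so the step-chain sprocket turns opposite to the motor.

clockwise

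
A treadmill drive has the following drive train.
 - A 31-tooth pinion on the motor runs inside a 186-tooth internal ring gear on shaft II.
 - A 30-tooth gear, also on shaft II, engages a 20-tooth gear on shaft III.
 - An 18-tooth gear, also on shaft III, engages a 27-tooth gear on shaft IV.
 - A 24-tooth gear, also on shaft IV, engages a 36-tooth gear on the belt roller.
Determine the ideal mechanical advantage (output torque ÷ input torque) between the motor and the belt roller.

9

Each stage contributes driven/driver: internal gear 186/31 = 6, gear mesh 20/30 = 0.66667, gear mesh 27/18 = 1.5, gear mesh 36/24 = 1.5.
Overall: 6 × 0.66667 × 1.5 × 1.5 = 9.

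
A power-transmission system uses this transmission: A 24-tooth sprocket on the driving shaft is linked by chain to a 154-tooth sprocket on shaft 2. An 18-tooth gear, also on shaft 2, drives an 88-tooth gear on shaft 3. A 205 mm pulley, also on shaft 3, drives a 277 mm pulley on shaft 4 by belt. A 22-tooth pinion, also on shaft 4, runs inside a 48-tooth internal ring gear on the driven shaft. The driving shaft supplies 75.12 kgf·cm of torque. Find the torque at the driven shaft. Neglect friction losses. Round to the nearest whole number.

6947 kgf·cm

Chain: ratio = 154/24 = 6.4167; torque at shaft 2 = 75.12 × 6.4167 = 482.02 kgf·cm.
Gear mesh: ratio = 88/18 = 4.8889; torque at shaft 3 = 482.02 × 4.8889 = 2356.5 kgf·cm.
Belt: ratio = 277/205 = 1.3512; torque at shaft 4 = 2356.5 × 1.3512 = 3184.2 kgf·cm.
Internal gear: ratio = 48/22 = 2.1818; torque at the driven shaft = 3184.2 × 2.1818 = 6947.4 kgf·cm.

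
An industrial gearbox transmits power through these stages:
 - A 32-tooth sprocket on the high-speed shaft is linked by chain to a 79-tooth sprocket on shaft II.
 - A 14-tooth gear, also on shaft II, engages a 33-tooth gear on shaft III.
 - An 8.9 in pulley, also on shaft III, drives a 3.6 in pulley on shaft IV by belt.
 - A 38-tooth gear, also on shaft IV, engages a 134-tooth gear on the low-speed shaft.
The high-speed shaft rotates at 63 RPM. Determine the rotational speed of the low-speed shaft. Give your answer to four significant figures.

7.590 RPM

Chain: ratio = 79/32 = 2.4688, so shaft II turns at 63 / 2.4688 = 25.519 RPM.
Gear mesh: ratio = 33/14 = 2.3571, so shaft III turns at 25.519 / 2.3571 = 10.826 RPM.
Belt: ratio = 3.6/8.9 = 0.40449, so shaft IV turns at 10.826 / 0.40449 = 26.765 RPM.
Gear mesh: ratio = 134/38 = 3.5263, so the low-speed shaft turns at 26.765 / 3.5263 = 7.59 RPM.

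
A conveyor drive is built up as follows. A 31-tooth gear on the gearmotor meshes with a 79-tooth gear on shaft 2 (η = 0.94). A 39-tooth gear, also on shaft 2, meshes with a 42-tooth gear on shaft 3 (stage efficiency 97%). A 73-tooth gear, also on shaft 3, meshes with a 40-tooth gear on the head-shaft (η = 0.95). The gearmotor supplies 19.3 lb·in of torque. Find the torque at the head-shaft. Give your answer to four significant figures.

gear mesh 79/31 = 2.5484 → τ = 19.3·2.5484·0.94 = 46.233 lb·in
gear mesh 42/39 = 1.0769 → τ = 46.233·1.0769·0.97 = 48.296 lb·in
gear mesh 40/73 = 0.54795 → τ = 48.296·0.54795·0.95 = 25.14 lb·in

25.14 lb·in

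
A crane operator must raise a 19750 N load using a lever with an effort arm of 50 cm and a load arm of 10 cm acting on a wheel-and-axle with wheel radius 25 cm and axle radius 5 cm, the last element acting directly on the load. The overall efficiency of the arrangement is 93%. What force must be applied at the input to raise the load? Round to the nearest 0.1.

Lever MA = effort arm / load arm = 50/10 = 5.
Wheel-and-axle MA = R/r = 25/5 = 5.
Combined ideal MA = 5 × 5 = 25.
Actual MA = 25 × 0.93 = 23.25.
Effort = load / actual MA = 19750 / 23.25 = 849.46 N.

849.5 N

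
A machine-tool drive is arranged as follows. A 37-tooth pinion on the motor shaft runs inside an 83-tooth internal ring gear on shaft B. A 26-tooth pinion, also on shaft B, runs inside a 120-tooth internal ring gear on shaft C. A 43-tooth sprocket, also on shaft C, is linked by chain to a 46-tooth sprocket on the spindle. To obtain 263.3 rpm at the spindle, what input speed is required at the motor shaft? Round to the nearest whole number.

2916 rpm

Overall ratio R = 2.2432 × 4.6154 × 1.0698 = 11.076.
Required input speed = output speed × R = 263.3 × 11.076 = 2916.2 rpm.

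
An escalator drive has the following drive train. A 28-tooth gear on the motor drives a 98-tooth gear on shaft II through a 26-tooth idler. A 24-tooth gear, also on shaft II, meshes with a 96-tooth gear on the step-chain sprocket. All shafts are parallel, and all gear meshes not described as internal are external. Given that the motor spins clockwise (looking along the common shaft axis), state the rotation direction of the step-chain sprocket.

counterclockwise

the motor → shaft II: driver → idler → driven is 2 external meshes, 2 reversals → CW.
shaft II → the step-chain sprocket: external mesh, 1 reversal → CCW.
3 reversals in total — an odd number — so the step-chain sprocket turns opposite to the motor.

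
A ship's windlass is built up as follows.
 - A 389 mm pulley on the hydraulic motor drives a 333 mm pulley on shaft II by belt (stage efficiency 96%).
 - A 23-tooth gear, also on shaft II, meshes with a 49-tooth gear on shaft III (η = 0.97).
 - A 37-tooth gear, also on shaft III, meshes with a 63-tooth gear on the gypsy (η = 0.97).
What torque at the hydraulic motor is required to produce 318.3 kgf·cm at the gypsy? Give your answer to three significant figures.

113 kgf·cm

Overall ratio R = 0.85604 × 2.1304 × 1.7027 = 3.1053; overall efficiency η = 0.96 × 0.97 × 0.97 = 0.9033.
Input torque = output torque / (R × η) = 318.3 / (3.1053 × 0.9033) = 113.48 kgf·cm.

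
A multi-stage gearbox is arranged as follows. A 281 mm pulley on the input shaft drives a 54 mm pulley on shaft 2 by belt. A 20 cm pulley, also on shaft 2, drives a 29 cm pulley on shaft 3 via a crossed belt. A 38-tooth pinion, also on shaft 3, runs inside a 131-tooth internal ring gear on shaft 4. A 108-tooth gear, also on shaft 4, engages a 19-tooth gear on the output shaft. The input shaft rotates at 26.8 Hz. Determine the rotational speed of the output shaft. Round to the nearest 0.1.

158.6 Hz

Belt: ratio = 54/281 = 0.19217, so shaft 2 turns at 26.8 / 0.19217 = 139.46 Hz.
Belt: ratio = 29/20 = 1.45, so shaft 3 turns at 139.46 / 1.45 = 96.179 Hz.
Internal gear: ratio = 131/38 = 3.4474, so shaft 4 turns at 96.179 / 3.4474 = 27.899 Hz.
Gear mesh: ratio = 19/108 = 0.17593, so the output shaft turns at 27.899 / 0.17593 = 158.58 Hz.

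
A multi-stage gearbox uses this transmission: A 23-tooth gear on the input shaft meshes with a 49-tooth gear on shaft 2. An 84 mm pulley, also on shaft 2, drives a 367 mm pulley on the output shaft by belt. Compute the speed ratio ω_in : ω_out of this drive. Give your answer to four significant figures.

Each stage contributes driven/driver: gear mesh 49/23 = 2.1304, belt 367/84 = 4.369.
Overall: 2.1304 × 4.369 = 9.308.

9.308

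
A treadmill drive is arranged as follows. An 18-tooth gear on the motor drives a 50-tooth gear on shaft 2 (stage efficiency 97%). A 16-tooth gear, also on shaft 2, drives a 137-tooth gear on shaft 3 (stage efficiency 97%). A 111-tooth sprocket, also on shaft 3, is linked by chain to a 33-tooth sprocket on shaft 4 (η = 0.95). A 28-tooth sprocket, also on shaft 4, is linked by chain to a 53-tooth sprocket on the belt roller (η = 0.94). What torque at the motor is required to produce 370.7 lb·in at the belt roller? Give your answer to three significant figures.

Overall ratio R = 2.7778 × 8.5625 × 0.2973 × 1.8929 = 13.385; overall efficiency η = 0.97 × 0.97 × 0.95 × 0.94 = 0.8402.
Input torque = output torque / (R × η) = 370.7 / (13.385 × 0.8402) = 32.963 lb·in.

33.0 lb·in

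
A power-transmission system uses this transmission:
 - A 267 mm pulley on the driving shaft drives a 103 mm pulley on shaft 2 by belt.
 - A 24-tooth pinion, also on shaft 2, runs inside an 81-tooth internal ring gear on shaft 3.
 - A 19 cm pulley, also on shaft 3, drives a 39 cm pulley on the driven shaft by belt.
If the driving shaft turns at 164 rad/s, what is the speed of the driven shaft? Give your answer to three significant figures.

61.4 rad/s

Belt: ratio = 103/267 = 0.38577, so shaft 2 turns at 164 / 0.38577 = 425.13 rad/s.
Internal gear: ratio = 81/24 = 3.375, so shaft 3 turns at 425.13 / 3.375 = 125.96 rad/s.
Belt: ratio = 39/19 = 2.0526, so the driven shaft turns at 125.96 / 2.0526 = 61.367 rad/s.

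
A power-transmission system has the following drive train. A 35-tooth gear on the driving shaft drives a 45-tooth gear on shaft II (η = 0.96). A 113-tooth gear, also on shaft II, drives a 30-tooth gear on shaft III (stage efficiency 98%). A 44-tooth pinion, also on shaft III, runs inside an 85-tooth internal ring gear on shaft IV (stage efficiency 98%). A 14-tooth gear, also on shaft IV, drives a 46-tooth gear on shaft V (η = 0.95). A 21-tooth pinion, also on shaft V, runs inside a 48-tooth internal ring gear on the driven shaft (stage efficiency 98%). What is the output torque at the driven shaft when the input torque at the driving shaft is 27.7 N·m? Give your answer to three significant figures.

Gear mesh: ratio = 45/35 = 1.2857; torque at shaft II = 27.7 × 1.2857 × 0.96 = 34.19 N·m.
Gear mesh: ratio = 30/113 = 0.26549; torque at shaft III = 34.19 × 0.26549 × 0.98 = 8.8954 N·m.
Internal gear: ratio = 85/44 = 1.9318; torque at shaft IV = 8.8954 × 1.9318 × 0.98 = 16.841 N·m.
Gear mesh: ratio = 46/14 = 3.2857; torque at shaft V = 16.841 × 3.2857 × 0.95 = 52.567 N·m.
Internal gear: ratio = 48/21 = 2.2857; torque at the driven shaft = 52.567 × 2.2857 × 0.98 = 117.75 N·m.

118 N·m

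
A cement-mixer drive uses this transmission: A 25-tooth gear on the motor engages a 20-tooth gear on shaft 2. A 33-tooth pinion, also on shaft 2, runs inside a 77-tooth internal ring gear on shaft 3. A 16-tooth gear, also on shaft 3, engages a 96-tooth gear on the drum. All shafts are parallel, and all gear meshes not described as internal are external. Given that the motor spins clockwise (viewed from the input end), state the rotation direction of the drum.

clockwise

the motor → shaft 2: external mesh, 1 reversal → CCW.
shaft 2 → shaft 3: internal mesh, same direction → CCW.
shaft 3 → the drum: external mesh, 1 reversal → CW.
2 reversals in total — an even number — so the drum turns the same way as the motor.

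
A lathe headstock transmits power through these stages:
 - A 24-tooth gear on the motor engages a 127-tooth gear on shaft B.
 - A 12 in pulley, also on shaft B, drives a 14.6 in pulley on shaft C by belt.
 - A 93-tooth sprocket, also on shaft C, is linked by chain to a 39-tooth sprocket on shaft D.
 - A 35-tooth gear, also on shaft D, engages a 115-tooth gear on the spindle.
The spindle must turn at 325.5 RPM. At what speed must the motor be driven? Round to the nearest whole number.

Overall ratio R = 5.2917 × 1.2167 × 0.41935 × 3.2857 = 8.8711.
Required input speed = output speed × R = 325.5 × 8.8711 = 2887.5 RPM.

2888 RPM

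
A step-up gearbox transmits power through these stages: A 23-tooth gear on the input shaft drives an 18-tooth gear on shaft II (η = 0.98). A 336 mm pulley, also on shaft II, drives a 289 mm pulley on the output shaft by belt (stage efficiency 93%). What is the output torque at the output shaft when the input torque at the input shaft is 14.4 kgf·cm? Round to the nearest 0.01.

Gear mesh: ratio = 18/23 = 0.78261; torque at shaft II = 14.4 × 0.78261 × 0.98 = 11.044 kgf·cm.
Belt: ratio = 289/336 = 0.86012; torque at the output shaft = 11.044 × 0.86012 × 0.93 = 8.8344 kgf·cm.

8.83 kgf·cm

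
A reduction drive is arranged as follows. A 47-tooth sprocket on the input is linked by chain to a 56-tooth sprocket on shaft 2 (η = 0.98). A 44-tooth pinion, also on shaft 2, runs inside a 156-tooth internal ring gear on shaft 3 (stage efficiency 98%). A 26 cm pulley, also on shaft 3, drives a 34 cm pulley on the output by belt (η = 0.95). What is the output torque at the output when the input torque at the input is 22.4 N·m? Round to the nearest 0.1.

112.9 N·m

chain 56/47 = 1.1915 → τ = 22.4·1.1915·0.98 = 26.156 N·m
internal gear 156/44 = 3.5455 → τ = 26.156·3.5455·0.98 = 90.879 N·m
belt 34/26 = 1.3077 → τ = 90.879·1.3077·0.95 = 112.9 N·m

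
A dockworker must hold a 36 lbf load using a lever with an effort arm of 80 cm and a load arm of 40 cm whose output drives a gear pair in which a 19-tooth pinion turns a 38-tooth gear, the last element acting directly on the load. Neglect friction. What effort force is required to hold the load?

Lever MA = effort arm / load arm = 80/40 = 2.
Gear pair MA = 38/19 = 2.
Combined ideal MA = 2 × 2 = 4.
Effort = load / MA = 36 / 4 = 9 lbf.

9 lbf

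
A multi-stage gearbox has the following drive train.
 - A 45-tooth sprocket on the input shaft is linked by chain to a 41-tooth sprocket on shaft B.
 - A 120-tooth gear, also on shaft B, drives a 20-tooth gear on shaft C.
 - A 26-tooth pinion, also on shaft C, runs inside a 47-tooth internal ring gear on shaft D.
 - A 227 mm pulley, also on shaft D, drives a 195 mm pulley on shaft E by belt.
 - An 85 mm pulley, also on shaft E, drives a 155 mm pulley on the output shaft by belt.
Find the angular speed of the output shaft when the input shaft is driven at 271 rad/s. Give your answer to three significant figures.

Chain: ratio = 41/45 = 0.91111, so shaft B turns at 271 / 0.91111 = 297.44 rad/s.
Gear mesh: ratio = 20/120 = 0.16667, so shaft C turns at 297.44 / 0.16667 = 1784.6 rad/s.
Internal gear: ratio = 47/26 = 1.8077, so shaft D turns at 1784.6 / 1.8077 = 987.24 rad/s.
Belt: ratio = 195/227 = 0.85903, so shaft E turns at 987.24 / 0.85903 = 1149.3 rad/s.
Belt: ratio = 155/85 = 1.8235, so the output shaft turns at 1149.3 / 1.8235 = 630.24 rad/s.

630 rad/s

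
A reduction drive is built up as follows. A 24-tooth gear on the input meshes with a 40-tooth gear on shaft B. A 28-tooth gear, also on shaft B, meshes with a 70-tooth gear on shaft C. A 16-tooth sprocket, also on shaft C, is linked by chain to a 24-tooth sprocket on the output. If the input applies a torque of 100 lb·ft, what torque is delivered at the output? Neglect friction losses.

After the gear mesh (40/24): 100 × 1.6667 = 166.67 lb·ft
After the gear mesh (70/28): 166.67 × 2.5 = 416.67 lb·ft
After the chain (24/16): 416.67 × 1.5 = 625 lb·ft

625 lb·ft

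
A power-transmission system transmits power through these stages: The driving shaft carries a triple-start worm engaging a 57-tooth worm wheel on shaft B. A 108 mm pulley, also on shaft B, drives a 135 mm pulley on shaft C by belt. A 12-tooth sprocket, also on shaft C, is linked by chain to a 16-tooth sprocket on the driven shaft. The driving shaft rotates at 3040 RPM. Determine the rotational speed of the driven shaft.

Worm: ratio = 57/3 = 19, so shaft B turns at 3040 / 19 = 160 RPM.
Belt: ratio = 135/108 = 1.25, so shaft C turns at 160 / 1.25 = 128 RPM.
Chain: ratio = 16/12 = 1.3333, so the driven shaft turns at 128 / 1.3333 = 96 RPM.

96 RPM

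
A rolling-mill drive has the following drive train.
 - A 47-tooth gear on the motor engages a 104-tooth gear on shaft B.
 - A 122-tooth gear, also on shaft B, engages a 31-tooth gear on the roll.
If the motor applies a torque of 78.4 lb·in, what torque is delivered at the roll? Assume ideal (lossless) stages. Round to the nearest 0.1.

After the gear mesh (104/47): 78.4 × 2.2128 = 173.48 lb·in
After the gear mesh (31/122): 173.48 × 0.2541 = 44.081 lb·in

44.1 lb·in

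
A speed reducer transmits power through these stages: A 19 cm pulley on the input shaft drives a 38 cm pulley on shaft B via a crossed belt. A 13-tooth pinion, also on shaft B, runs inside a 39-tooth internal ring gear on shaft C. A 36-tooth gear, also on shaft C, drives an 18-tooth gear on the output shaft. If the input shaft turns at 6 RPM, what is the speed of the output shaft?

2 RPM

belt 38/19 = 2 → 6/2 = 3 RPM
internal gear 39/13 = 3 → 3/3 = 1 RPM
gear mesh 18/36 = 0.5 → 1/0.5 = 2 RPM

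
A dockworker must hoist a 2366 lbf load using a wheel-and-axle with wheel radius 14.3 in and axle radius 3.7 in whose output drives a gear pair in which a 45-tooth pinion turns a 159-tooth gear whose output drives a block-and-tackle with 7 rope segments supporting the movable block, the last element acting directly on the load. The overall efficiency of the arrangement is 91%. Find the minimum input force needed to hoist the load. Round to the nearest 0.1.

27.2 lbf

Wheel-and-axle MA = R/r = 14.3/3.7 = 3.8649.
Gear pair MA = 159/45 = 3.5333.
Block-and-tackle MA = number of supporting rope parts = 7.
Combined ideal MA = 3.8649 × 3.5333 × 7 = 95.591.
Actual MA = 95.591 × 0.91 = 86.988.
Effort = load / actual MA = 2366 / 86.988 = 27.199 lbf.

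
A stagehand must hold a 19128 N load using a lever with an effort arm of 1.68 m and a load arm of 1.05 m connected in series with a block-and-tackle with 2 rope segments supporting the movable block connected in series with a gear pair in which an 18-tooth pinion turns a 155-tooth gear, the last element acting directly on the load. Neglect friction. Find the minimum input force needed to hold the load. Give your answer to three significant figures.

Lever MA = effort arm / load arm = 1.68/1.05 = 1.6.
Block-and-tackle MA = number of supporting rope parts = 2.
Gear pair MA = 155/18 = 8.6111.
Combined ideal MA = 1.6 × 2 × 8.6111 = 27.556.
Effort = load / MA = 19128 / 27.556 = 694.16 N.

694 N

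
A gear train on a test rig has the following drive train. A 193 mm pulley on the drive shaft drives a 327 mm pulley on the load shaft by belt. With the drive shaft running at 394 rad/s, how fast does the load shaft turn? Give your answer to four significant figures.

the drive shaft → the load shaft (belt, 327/193): 394 ÷ 1.6943 = 232.54 rad/s

232.5 rad/s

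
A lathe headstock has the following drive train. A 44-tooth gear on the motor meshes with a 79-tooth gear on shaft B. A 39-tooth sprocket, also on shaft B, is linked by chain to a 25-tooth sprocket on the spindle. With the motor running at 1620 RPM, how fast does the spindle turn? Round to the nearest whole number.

1408 RPM

the motor → shaft B (gear mesh, 79/44): 1620 ÷ 1.7955 = 902.28 RPM
shaft B → the spindle (chain, 25/39): 902.28 ÷ 0.64103 = 1407.6 RPM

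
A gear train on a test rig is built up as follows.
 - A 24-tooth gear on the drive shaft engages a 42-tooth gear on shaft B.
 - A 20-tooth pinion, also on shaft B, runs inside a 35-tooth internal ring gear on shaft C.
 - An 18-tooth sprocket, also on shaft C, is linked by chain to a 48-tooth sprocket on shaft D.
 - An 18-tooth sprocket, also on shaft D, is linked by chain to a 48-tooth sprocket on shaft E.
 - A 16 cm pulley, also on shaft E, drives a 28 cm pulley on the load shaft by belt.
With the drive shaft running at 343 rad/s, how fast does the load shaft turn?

9 rad/s

the drive shaft → shaft B (gear mesh, 42/24): 343 ÷ 1.75 = 196 rad/s
shaft B → shaft C (internal gear, 35/20): 196 ÷ 1.75 = 112 rad/s
shaft C → shaft D (chain, 48/18): 112 ÷ 2.6667 = 42 rad/s
shaft D → shaft E (chain, 48/18): 42 ÷ 2.6667 = 15.75 rad/s
shaft E → the load shaft (belt, 28/16): 15.75 ÷ 1.75 = 9 rad/s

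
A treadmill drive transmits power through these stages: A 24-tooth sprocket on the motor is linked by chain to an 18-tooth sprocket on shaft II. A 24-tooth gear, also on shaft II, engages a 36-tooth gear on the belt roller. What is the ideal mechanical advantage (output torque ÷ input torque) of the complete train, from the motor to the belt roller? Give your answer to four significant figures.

Each stage contributes driven/driver: chain 18/24 = 0.75, gear mesh 36/24 = 1.5.
Overall: 0.75 × 1.5 = 1.125.

1.125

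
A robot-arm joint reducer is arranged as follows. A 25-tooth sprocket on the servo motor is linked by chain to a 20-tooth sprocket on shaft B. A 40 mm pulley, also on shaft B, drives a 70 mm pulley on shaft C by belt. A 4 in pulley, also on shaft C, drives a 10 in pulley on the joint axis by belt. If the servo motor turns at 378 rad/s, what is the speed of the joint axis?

the servo motor → shaft B (chain, 20/25): 378 ÷ 0.8 = 472.5 rad/s
shaft B → shaft C (belt, 70/40): 472.5 ÷ 1.75 = 270 rad/s
shaft C → the joint axis (belt, 10/4): 270 ÷ 2.5 = 108 rad/s

108 rad/s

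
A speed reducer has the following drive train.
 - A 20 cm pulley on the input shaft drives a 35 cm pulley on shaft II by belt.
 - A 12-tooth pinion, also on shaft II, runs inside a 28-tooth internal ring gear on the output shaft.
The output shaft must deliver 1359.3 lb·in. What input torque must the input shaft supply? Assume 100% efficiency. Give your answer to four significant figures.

Overall ratio R = 1.75 × 2.3333 = 4.0833.
Input torque = output torque / R = 1359.3 / 4.0833 = 332.89 lb·in.

332.9 lb·in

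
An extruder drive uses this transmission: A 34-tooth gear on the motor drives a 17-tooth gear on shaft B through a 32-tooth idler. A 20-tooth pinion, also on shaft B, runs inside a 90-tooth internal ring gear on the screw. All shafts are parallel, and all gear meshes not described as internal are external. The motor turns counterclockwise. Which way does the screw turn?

the motor → shaft B: driver → idler → driven is 2 external meshes, 2 reversals → CCW.
shaft B → the screw: internal mesh, same direction → CCW.
2 reversals in total — an even number — so the screw turns the same way as the motor.

counterclockwise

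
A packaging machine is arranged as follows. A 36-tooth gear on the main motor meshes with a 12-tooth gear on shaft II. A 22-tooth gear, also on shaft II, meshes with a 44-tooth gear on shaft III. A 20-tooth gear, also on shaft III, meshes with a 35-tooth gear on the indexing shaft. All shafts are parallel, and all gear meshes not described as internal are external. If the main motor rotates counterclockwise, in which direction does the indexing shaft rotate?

the main motor → shaft II: external mesh, 1 reversal → CW.
shaft II → shaft III: external mesh, 1 reversal → CCW.
shaft III → the indexing shaft: external mesh, 1 reversal → CW.
3 reversals in total — an odd number — so the indexing shaft turns opposite to the main motor.

clockwise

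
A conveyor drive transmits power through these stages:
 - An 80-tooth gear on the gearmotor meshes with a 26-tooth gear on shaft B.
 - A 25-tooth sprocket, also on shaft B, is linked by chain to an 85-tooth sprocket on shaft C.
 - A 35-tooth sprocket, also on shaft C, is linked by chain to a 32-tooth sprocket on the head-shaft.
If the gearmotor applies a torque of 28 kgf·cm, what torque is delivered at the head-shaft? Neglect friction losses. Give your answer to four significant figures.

gear mesh 26/80 = 0.325 → τ = 28·0.325 = 9.1 kgf·cm
chain 85/25 = 3.4 → τ = 9.1·3.4 = 30.94 kgf·cm
chain 32/35 = 0.91429 → τ = 30.94·0.91429 = 28.288 kgf·cm

28.29 kgf·cm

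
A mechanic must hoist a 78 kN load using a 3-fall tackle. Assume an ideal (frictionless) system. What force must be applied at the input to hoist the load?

26 kN

Block-and-tackle MA = number of supporting rope parts = 3.
Effort = load / MA = 78 / 3 = 26 kN.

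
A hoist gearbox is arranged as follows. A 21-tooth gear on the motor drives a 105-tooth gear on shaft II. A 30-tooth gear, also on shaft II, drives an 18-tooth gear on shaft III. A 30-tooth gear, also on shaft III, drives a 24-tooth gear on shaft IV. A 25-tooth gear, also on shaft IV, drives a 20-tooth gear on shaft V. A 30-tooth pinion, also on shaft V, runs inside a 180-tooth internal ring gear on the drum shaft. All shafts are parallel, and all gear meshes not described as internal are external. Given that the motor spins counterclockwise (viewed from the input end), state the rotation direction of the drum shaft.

counterclockwise

the motor → shaft II: external mesh, 1 reversal → CW.
shaft II → shaft III: external mesh, 1 reversal → CCW.
shaft III → shaft IV: external mesh, 1 reversal → CW.
shaft IV → shaft V: external mesh, 1 reversal → CCW.
shaft V → the drum shaft: internal mesh, same direction → CCW.
4 reversals in total — an even number — so the drum shaft turns the same way as the motor.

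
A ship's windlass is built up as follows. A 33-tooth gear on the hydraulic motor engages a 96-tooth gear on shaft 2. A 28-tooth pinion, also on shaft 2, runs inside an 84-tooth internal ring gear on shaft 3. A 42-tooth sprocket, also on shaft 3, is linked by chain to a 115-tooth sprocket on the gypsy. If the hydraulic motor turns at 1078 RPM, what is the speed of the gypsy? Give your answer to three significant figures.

45.1 RPM

Gear mesh: ratio = 96/33 = 2.9091, so shaft 2 turns at 1078 / 2.9091 = 370.56 RPM.
Internal gear: ratio = 84/28 = 3, so shaft 3 turns at 370.56 / 3 = 123.52 RPM.
Chain: ratio = 115/42 = 2.7381, so the gypsy turns at 123.52 / 2.7381 = 45.112 RPM.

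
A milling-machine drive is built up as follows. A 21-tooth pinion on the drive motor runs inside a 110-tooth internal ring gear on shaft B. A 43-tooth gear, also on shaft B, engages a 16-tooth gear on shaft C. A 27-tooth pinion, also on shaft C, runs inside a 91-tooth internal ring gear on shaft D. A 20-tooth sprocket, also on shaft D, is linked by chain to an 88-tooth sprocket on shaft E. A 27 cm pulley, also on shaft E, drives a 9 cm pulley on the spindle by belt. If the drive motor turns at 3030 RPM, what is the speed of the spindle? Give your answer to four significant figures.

314.5 RPM

Internal gear: ratio = 110/21 = 5.2381, so shaft B turns at 3030 / 5.2381 = 578.45 RPM.
Gear mesh: ratio = 16/43 = 0.37209, so shaft C turns at 578.45 / 0.37209 = 1554.6 RPM.
Internal gear: ratio = 91/27 = 3.3704, so shaft D turns at 1554.6 / 3.3704 = 461.25 RPM.
Chain: ratio = 88/20 = 4.4, so shaft E turns at 461.25 / 4.4 = 104.83 RPM.
Belt: ratio = 9/27 = 0.33333, so the spindle turns at 104.83 / 0.33333 = 314.49 RPM.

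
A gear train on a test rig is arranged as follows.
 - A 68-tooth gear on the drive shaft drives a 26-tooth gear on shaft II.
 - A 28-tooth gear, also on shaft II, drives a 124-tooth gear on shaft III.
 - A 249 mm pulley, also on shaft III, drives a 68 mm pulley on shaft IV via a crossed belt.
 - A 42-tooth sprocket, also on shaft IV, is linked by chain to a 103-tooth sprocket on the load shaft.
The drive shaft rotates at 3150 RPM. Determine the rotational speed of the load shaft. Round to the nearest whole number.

2778 RPM

the drive shaft → shaft II (gear mesh, 26/68): 3150 ÷ 0.38235 = 8238.5 RPM
shaft II → shaft III (gear mesh, 124/28): 8238.5 ÷ 4.4286 = 1860.3 RPM
shaft III → shaft IV (belt, 68/249): 1860.3 ÷ 0.27309 = 6812 RPM
shaft IV → the load shaft (chain, 103/42): 6812 ÷ 2.4524 = 2777.7 RPM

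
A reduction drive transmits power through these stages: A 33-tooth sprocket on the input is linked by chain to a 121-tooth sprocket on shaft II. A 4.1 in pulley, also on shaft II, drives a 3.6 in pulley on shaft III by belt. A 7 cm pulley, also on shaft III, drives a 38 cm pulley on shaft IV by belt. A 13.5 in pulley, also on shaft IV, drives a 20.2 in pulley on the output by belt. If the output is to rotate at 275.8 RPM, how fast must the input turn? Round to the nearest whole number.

Overall ratio R = 3.6667 × 0.87805 × 5.4286 × 1.4963 = 26.151.
Required input speed = output speed × R = 275.8 × 26.151 = 7212.5 RPM.

7213 RPM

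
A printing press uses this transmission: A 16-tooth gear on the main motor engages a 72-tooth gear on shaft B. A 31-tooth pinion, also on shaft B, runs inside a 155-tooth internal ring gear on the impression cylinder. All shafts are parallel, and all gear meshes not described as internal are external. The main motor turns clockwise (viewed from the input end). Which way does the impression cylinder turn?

the main motor → shaft B: external mesh, 1 reversal → CCW.
shaft B → the impression cylinder: internal mesh, same direction → CCW.
1 reversal in total — an odd number — so the impression cylinder turns opposite to the main motor.

counterclockwise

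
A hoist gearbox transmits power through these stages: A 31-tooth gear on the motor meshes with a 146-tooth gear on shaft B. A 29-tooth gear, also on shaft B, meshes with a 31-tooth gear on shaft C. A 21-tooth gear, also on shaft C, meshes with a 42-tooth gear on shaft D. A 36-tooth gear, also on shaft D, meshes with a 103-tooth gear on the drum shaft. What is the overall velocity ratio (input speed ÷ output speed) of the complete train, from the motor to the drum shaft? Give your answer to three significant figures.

Each stage contributes driven/driver: gear mesh 146/31 = 4.7097, gear mesh 31/29 = 1.069, gear mesh 42/21 = 2, gear mesh 103/36 = 2.8611.
Overall: 4.7097 × 1.069 × 2 × 2.8611 = 28.808.

28.8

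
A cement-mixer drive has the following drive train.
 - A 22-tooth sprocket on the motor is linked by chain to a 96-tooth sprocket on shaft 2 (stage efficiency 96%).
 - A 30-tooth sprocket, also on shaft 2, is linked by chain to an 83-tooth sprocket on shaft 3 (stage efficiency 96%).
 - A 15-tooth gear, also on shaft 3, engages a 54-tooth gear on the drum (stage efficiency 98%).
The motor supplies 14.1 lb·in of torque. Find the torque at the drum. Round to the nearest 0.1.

Chain: ratio = 96/22 = 4.3636; torque at shaft 2 = 14.1 × 4.3636 × 0.96 = 59.066 lb·in.
Chain: ratio = 83/30 = 2.7667; torque at shaft 3 = 59.066 × 2.7667 × 0.96 = 156.88 lb·in.
Gear mesh: ratio = 54/15 = 3.6; torque at the drum = 156.88 × 3.6 × 0.98 = 553.47 lb·in.

553.5 lb·in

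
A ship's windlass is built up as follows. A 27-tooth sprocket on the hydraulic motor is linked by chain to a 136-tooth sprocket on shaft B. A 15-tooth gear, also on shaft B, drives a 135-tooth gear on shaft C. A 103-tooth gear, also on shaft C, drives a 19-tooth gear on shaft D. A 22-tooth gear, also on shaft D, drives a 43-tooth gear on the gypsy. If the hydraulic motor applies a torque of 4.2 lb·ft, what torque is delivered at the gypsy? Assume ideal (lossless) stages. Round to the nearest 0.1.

68.6 lb·ft

chain 136/27 = 5.037 → τ = 4.2·5.037 = 21.156 lb·ft
gear mesh 135/15 = 9 → τ = 21.156·9 = 190.4 lb·ft
gear mesh 19/103 = 0.18447 → τ = 190.4·0.18447 = 35.122 lb·ft
gear mesh 43/22 = 1.9545 → τ = 35.122·1.9545 = 68.648 lb·ft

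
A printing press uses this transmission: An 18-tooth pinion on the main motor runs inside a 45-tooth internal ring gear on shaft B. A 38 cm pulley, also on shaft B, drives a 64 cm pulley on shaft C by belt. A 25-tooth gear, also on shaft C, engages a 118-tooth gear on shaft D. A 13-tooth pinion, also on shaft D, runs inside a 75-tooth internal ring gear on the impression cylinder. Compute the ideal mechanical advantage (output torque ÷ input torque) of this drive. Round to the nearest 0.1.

114.7

Each stage contributes driven/driver: internal gear 45/18 = 2.5, belt 64/38 = 1.6842, gear mesh 118/25 = 4.72, internal gear 75/13 = 5.7692.
Overall: 2.5 × 1.6842 × 4.72 × 5.7692 = 114.66.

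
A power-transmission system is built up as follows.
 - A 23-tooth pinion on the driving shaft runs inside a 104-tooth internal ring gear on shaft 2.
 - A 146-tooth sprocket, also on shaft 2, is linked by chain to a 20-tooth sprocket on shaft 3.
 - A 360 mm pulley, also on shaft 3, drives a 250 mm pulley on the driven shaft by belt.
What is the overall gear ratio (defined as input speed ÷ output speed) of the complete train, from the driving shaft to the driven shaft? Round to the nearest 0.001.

Each stage contributes driven/driver: internal gear 104/23 = 4.5217, chain 20/146 = 0.13699, belt 250/360 = 0.69444.
Overall: 4.5217 × 0.13699 × 0.69444 = 0.43015.

0.430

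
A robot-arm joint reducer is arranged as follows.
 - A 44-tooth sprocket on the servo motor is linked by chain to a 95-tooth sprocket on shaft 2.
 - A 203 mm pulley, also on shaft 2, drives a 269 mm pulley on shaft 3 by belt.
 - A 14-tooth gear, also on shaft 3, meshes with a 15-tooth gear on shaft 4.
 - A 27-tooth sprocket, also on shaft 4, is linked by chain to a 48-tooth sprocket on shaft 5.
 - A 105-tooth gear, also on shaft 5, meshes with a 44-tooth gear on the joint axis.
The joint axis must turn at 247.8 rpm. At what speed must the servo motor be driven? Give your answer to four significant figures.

565.9 rpm

Overall ratio R = 2.1591 × 1.3251 × 1.0714 × 1.7778 × 0.41905 = 2.2837.
Required input speed = output speed × R = 247.8 × 2.2837 = 565.89 rpm.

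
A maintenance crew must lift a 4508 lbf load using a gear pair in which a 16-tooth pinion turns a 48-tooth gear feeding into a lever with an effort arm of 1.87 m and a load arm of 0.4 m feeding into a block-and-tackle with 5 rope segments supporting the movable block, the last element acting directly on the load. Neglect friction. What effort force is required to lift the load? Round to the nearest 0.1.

Gear pair MA = 48/16 = 3.
Lever MA = effort arm / load arm = 1.87/0.4 = 4.675.
Block-and-tackle MA = number of supporting rope parts = 5.
Combined ideal MA = 3 × 4.675 × 5 = 70.125.
Effort = load / MA = 4508 / 70.125 = 64.285 lbf.

64.3 lbf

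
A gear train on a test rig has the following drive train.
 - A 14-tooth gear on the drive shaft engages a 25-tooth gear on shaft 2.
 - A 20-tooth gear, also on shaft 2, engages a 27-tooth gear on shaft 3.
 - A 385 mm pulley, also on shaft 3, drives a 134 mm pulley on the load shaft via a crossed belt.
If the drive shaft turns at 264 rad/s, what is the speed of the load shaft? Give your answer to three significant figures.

315 rad/s

the drive shaft → shaft 2 (gear mesh, 25/14): 264 ÷ 1.7857 = 147.84 rad/s
shaft 2 → shaft 3 (gear mesh, 27/20): 147.84 ÷ 1.35 = 109.51 rad/s
shaft 3 → the load shaft (belt, 134/385): 109.51 ÷ 0.34805 = 314.64 rad/s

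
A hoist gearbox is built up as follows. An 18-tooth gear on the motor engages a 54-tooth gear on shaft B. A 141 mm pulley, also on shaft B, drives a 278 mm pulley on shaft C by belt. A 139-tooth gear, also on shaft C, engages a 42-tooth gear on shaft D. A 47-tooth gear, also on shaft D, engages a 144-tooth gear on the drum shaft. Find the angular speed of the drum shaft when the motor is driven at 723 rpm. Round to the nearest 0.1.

Gear mesh: ratio = 54/18 = 3, so shaft B turns at 723 / 3 = 241 rpm.
Belt: ratio = 278/141 = 1.9716, so shaft C turns at 241 / 1.9716 = 122.23 rpm.
Gear mesh: ratio = 42/139 = 0.30216, so shaft D turns at 122.23 / 0.30216 = 404.54 rpm.
Gear mesh: ratio = 144/47 = 3.0638, so the drum shaft turns at 404.54 / 3.0638 = 132.04 rpm.

132.0 rpm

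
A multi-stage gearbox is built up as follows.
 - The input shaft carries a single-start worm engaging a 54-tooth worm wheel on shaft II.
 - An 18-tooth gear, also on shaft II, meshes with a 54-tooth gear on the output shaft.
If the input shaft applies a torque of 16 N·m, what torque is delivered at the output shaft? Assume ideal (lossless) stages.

After the worm (54/1): 16 × 54 = 864 N·m
After the gear mesh (54/18): 864 × 3 = 2592 N·m

2592 N·m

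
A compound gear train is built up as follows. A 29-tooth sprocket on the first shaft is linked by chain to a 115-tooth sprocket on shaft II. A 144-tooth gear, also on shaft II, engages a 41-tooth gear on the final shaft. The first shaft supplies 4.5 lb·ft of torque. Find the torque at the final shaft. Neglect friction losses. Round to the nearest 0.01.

Chain: ratio = 115/29 = 3.9655; torque at shaft II = 4.5 × 3.9655 = 17.845 lb·ft.
Gear mesh: ratio = 41/144 = 0.28472; torque at the final shaft = 17.845 × 0.28472 = 5.0808 lb·ft.

5.08 lb·ft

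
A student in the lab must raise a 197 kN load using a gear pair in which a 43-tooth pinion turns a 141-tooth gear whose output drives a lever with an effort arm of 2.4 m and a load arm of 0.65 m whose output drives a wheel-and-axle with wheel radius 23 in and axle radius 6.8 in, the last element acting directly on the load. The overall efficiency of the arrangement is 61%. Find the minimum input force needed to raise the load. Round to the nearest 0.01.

Gear pair MA = 141/43 = 3.2791.
Lever MA = effort arm / load arm = 2.4/0.65 = 3.6923.
Wheel-and-axle MA = R/r = 23/6.8 = 3.3824.
Combined ideal MA = 3.2791 × 3.6923 × 3.3824 = 40.951.
Actual MA = 40.951 × 0.61 = 24.98.
Effort = load / actual MA = 197 / 24.98 = 7.8862 kN.

7.89 kN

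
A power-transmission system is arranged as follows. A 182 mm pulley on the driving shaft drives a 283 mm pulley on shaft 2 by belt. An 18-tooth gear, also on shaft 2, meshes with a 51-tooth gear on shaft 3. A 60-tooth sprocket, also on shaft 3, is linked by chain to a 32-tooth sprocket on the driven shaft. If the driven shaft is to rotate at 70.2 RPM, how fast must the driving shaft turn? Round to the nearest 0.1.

164.9 RPM

Overall ratio R = 1.5549 × 2.8333 × 0.53333 = 2.3497.
Required input speed = output speed × R = 70.2 × 2.3497 = 164.95 RPM.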